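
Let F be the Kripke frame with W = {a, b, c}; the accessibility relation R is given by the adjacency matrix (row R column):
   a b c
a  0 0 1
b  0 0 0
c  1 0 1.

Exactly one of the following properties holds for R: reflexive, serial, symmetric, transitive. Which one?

Reflexive: no — a is not related to itself.
Serial: no — b has no R-successor.
Symmetric: yes — every pair in R has its reverse in R.
Transitive: no — a R c and c R a, but not a R a.
Only symmetric holds.

symmetric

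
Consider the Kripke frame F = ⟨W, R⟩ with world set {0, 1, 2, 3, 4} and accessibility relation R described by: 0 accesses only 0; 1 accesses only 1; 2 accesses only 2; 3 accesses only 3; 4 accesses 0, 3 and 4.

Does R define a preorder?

Yes

Reflexive: yes — every world is R-related to itself.
Transitive: yes — every two-step R-path is closed by a direct edge.
So R is a preorder.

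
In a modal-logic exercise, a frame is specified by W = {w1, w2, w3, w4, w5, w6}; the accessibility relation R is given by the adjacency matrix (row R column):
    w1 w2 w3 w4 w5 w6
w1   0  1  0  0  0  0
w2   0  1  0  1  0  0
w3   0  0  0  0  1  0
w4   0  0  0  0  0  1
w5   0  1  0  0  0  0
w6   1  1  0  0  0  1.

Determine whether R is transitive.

No

Transitive: no — w1 R w2 and w2 R w4, but not w1 R w4.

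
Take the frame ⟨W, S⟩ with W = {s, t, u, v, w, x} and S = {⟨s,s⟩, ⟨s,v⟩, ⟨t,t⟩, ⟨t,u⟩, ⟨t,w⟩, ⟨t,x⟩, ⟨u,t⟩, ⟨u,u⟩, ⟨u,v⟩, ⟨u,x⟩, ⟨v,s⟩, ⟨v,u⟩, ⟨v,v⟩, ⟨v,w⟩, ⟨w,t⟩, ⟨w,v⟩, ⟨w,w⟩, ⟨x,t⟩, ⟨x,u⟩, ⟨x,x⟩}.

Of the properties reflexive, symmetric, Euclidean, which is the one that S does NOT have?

Reflexive: yes — every world is S-related to itself.
Symmetric: yes — every pair in S has its reverse in S.
Euclidean: no — t S u and t S w, but not u S w.
Only Euclidean fails.

Euclidean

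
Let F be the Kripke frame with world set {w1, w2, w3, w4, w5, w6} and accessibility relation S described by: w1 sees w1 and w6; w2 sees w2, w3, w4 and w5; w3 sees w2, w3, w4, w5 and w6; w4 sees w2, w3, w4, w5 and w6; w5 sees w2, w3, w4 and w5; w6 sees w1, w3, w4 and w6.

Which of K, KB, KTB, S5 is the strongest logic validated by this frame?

Symmetric (axiom B): yes — every pair in S has its reverse in S.
Reflexive (axiom T): yes — every world is S-related to itself.
Euclidean (axiom 5): no — w3 S w2 and w3 S w6, but not w2 S w6.
So F validates K, KB, KTB; S5 would additionally require S to be Euclidean. The strongest is KTB.

KTB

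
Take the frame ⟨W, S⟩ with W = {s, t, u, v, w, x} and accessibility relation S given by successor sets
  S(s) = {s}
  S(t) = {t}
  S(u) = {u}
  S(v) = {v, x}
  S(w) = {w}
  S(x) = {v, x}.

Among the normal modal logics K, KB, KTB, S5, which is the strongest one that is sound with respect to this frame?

Symmetric (axiom B): yes — every pair in S has its reverse in S.
Reflexive (axiom T): yes — every world is S-related to itself.
Euclidean (axiom 5): yes — any two successors of a common world are S-related.
So F validates K, KB, KTB, S5. The strongest is S5.

S5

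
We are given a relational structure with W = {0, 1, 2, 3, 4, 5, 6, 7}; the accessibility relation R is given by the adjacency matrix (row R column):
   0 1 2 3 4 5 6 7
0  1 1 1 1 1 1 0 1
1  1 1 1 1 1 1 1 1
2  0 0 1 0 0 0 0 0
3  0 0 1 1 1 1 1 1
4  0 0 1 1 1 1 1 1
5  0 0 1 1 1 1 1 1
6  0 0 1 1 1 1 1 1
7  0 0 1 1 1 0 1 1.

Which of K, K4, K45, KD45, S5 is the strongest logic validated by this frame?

K

Transitive (axiom 4): no — 0 R 1 and 1 R 6, but not 0 R 6.
Euclidean (axiom 5): no — 0 R 2 and 0 R 1, but not 2 R 1.
Serial (axiom D): yes — every world has a successor (e.g. 0 R 0).
Reflexive (axiom T): yes — every world is R-related to itself.
So F validates K; K4 would additionally require R to be transitive. The strongest is K.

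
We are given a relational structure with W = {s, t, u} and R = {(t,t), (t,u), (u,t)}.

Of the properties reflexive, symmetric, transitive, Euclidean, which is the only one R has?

symmetric

Reflexive: no — s is not related to itself.
Symmetric: yes — every pair in R has its reverse in R.
Transitive: no — u R t and t R u, but not u R u.
Euclidean: no — t R u and t R u, but not u R u.
Only symmetric holds.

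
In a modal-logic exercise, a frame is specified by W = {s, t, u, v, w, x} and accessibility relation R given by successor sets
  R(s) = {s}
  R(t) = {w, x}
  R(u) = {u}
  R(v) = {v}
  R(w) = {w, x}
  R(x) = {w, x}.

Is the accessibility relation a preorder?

No

Reflexive: no — t is not related to itself.
Transitive: yes — every two-step R-path is closed by a direct edge.
So R is not a preorder.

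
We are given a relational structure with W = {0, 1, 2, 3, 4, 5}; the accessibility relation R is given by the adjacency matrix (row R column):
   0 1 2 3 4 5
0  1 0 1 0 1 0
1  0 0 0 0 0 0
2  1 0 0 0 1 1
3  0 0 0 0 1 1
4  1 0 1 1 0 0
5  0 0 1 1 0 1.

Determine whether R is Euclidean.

No

Euclidean: no — 2 R 0 and 2 R 5, but not 0 R 5.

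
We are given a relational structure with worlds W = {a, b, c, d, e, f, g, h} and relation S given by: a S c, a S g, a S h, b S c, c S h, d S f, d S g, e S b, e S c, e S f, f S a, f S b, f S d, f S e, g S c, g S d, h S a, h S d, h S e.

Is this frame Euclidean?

Euclidean: no — a S c and a S g, but not c S g.

No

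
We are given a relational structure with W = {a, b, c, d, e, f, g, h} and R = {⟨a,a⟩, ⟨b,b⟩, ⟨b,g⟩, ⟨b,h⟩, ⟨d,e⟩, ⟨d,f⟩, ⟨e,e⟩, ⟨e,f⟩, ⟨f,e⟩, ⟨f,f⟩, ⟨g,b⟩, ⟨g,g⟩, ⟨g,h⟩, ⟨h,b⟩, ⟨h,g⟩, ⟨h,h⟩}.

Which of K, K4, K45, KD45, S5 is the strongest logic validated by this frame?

K45

Transitive (axiom 4): yes — every two-step R-path is closed by a direct edge.
Euclidean (axiom 5): yes — any two successors of a common world are R-related.
Serial (axiom D): no — c has no R-successor.
Reflexive (axiom T): no — c is not related to itself.
So F validates K, K4, K45; KD45 would additionally require R to be serial. The strongest is K45.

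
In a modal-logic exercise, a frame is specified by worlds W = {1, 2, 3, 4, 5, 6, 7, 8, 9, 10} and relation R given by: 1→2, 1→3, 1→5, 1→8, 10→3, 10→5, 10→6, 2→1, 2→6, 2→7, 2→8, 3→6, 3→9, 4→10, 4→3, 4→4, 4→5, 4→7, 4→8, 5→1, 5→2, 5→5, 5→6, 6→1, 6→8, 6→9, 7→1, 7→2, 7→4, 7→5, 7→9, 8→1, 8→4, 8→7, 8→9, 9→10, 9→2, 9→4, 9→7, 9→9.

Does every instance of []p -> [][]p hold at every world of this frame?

The schema 4 characterises exactly the transitive frames.
Transitive: no — 1 R 2 and 2 R 6, but not 1 R 6.

No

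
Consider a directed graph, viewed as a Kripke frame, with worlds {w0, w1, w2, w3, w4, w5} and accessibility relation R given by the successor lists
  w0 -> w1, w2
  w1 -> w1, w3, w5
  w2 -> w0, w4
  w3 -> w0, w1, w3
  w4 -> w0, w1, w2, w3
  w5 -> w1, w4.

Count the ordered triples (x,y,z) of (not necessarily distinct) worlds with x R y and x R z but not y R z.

22

Enumerating: (w0,w1,w2), (w0,w2,w1), (w0,w2,w2), (w1,w3,w5), (w1,w5,w3), (w1,w5,w5), (w2,w0,w0), (w2,w0,w4), (w2,w4,w4), (w3,w0,w0), (w3,w0,w3), (w3,w1,w0), … and 10 more.
Total: 22.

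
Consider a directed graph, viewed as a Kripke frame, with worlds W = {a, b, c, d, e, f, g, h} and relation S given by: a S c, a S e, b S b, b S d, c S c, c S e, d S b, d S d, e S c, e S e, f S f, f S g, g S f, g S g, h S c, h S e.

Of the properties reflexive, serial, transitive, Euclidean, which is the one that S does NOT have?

Reflexive: no — a is not related to itself.
Serial: yes — every world has a successor (e.g. a S c).
Transitive: yes — every two-step S-path is closed by a direct edge.
Euclidean: yes — any two successors of a common world are S-related.
Only reflexive fails.

reflexive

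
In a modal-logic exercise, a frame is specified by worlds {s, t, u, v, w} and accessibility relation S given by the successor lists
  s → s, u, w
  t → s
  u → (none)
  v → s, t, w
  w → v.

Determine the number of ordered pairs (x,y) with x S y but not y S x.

5

Enumerating: (s,u), (s,w), (t,s), (v,s), (v,t).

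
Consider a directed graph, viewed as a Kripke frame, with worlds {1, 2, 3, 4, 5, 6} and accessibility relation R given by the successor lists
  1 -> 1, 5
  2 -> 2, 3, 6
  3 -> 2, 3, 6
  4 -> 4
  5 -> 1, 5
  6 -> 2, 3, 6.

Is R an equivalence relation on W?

Yes

Reflexive: yes — every world is R-related to itself.
Symmetric: yes — every pair in R has its reverse in R.
Transitive: yes — every two-step R-path is closed by a direct edge.
So R is an equivalence relation.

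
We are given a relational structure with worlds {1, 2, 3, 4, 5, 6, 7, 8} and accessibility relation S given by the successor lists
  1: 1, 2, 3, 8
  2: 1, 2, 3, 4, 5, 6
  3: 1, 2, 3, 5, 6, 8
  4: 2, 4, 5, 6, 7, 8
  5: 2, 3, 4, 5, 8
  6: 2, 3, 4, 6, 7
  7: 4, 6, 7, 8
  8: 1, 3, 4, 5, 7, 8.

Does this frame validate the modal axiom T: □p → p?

Yes

By correspondence theory, T is valid on a frame iff S is reflexive.
Reflexive: yes — every world is S-related to itself.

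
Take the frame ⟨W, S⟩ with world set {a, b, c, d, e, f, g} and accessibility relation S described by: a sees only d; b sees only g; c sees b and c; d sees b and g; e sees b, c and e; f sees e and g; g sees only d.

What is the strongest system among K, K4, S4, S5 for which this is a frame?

K

Transitive (axiom 4): no — a S d and d S b, but not a S b.
Reflexive (axiom T): no — a is not related to itself.
Euclidean (axiom 5): no — d S g and d S b, but not g S b.
So F validates K; K4 would additionally require S to be transitive. The strongest is K.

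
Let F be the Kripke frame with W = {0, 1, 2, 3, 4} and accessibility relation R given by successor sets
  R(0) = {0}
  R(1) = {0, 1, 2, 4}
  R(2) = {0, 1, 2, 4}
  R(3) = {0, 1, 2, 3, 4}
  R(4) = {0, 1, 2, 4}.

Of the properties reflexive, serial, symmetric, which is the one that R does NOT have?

Reflexive: yes — every world is R-related to itself.
Serial: yes — every world has a successor (e.g. 0 R 0).
Symmetric: no — 1 R 0 but not 0 R 1.
Only symmetric fails.

symmetric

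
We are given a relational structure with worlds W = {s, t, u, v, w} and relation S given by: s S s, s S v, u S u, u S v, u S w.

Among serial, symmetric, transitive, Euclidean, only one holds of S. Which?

transitive

Serial: no — t has no S-successor.
Symmetric: no — s S v but not v S s.
Transitive: yes — every two-step S-path is closed by a direct edge.
Euclidean: no — u S v and u S w, but not v S w.
Only transitive holds.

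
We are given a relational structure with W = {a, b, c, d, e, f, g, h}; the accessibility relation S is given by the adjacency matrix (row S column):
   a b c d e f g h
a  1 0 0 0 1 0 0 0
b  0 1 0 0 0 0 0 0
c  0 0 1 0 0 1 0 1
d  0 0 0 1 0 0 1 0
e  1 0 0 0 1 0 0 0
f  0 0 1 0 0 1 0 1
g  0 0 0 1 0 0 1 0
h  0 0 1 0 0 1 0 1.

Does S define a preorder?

Yes

Reflexive: yes — every world is S-related to itself.
Transitive: yes — every two-step S-path is closed by a direct edge.
So S is a preorder.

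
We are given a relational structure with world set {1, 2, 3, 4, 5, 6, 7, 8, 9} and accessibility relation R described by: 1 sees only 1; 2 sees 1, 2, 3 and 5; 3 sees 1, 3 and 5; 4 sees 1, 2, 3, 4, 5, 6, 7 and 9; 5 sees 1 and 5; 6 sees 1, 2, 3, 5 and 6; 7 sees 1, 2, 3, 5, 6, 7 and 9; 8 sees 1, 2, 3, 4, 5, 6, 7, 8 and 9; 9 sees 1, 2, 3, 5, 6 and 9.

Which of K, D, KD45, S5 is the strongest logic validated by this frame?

D

Serial (axiom D): yes — every world has a successor (e.g. 1 R 1).
Euclidean (axiom 5): no — 2 R 1 and 2 R 3, but not 1 R 3.
Transitive (axiom 4): yes — every two-step R-path is closed by a direct edge.
Reflexive (axiom T): yes — every world is R-related to itself.
So F validates K, D; KD45 would additionally require R to be Euclidean. The strongest is D.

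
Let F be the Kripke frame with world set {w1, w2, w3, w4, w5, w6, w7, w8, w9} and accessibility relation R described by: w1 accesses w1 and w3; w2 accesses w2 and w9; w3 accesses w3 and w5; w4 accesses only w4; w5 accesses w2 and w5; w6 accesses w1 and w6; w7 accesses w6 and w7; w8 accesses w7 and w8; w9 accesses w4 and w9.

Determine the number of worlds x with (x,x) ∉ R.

R is reflexive; there are no such worlds.

0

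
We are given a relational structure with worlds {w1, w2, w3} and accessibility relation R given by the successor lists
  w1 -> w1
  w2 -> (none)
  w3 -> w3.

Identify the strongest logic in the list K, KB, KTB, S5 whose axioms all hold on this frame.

KB

Symmetric (axiom B): yes — every pair in R has its reverse in R.
Reflexive (axiom T): no — w2 is not related to itself.
Euclidean (axiom 5): yes — any two successors of a common world are R-related.
So F validates K, KB; KTB would additionally require R to be reflexive. The strongest is KB.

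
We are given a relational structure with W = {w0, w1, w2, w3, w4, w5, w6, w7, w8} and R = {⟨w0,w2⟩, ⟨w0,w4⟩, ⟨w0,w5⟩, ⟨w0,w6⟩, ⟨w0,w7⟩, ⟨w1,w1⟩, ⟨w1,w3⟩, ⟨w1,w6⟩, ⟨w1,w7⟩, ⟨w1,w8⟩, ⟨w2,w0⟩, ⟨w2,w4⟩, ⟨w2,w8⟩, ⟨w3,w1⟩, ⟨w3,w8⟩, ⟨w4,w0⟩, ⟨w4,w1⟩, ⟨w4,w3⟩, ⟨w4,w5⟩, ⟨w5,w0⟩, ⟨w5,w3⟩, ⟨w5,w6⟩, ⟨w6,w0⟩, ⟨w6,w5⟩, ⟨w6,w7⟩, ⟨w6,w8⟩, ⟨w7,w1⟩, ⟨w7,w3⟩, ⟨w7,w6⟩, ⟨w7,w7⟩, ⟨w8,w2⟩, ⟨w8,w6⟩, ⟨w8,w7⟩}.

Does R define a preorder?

Reflexive: no — w0 is not related to itself.
Transitive: no — w0 R w2 and w2 R w8, but not w0 R w8.
So R is not a preorder.

No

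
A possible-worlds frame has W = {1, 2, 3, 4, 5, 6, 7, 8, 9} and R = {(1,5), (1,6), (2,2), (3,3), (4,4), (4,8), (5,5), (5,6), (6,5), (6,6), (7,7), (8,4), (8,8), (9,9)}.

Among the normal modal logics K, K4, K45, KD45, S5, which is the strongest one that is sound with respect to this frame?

Transitive (axiom 4): yes — every two-step R-path is closed by a direct edge.
Euclidean (axiom 5): yes — any two successors of a common world are R-related.
Serial (axiom D): yes — every world has a successor (e.g. 1 R 5).
Reflexive (axiom T): no — 1 is not related to itself.
So F validates K, K4, K45, KD45; S5 would additionally require R to be reflexive. The strongest is KD45.

KD45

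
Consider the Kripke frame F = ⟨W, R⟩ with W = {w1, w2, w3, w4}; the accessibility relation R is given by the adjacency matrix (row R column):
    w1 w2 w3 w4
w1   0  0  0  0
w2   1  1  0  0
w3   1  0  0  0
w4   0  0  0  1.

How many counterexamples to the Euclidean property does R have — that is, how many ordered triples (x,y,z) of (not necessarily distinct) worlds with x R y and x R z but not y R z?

3

Enumerating: (w2,w1,w1), (w2,w1,w2), (w3,w1,w1).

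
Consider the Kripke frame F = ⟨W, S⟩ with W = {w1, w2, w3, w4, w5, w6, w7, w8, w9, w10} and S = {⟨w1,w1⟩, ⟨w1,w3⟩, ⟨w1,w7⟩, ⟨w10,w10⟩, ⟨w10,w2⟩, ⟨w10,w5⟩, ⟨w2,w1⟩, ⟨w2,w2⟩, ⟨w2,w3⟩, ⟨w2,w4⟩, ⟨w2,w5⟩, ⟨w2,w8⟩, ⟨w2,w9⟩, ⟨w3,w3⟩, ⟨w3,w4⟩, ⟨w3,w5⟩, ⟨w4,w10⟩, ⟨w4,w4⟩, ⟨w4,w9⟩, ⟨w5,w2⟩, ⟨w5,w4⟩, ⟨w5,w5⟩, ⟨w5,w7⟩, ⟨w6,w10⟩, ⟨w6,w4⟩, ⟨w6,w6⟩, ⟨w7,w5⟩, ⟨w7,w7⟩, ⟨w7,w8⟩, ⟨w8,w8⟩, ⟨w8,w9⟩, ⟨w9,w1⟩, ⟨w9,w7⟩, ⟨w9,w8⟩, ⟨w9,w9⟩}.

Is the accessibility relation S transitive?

No

Transitive: no — w1 S w3 and w3 S w4, but not w1 S w4.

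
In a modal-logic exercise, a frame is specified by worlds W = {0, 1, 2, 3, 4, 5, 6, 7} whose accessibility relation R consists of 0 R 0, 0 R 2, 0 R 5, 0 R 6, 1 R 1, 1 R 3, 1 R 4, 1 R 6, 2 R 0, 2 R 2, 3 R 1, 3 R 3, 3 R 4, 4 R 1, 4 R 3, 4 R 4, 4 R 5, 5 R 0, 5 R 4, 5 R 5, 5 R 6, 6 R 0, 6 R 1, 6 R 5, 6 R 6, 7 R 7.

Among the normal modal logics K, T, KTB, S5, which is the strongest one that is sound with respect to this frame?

Reflexive (axiom T): yes — every world is R-related to itself.
Symmetric (axiom B): yes — every pair in R has its reverse in R.
Euclidean (axiom 5): no — 0 R 2 and 0 R 5, but not 2 R 5.
So F validates K, T, KTB; S5 would additionally require R to be Euclidean. The strongest is KTB.

KTB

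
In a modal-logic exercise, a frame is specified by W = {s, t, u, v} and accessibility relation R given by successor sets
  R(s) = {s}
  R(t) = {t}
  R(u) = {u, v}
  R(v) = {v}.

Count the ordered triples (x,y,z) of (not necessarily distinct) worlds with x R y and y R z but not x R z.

0

R is transitive; there are no such tuples.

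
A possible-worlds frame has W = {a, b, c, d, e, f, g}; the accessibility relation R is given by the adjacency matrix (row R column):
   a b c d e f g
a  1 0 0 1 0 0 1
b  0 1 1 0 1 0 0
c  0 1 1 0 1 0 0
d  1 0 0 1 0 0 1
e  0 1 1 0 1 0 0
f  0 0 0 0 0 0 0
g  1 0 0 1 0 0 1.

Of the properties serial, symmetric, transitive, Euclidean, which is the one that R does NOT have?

serial

Serial: no — f has no R-successor.
Symmetric: yes — every pair in R has its reverse in R.
Transitive: yes — every two-step R-path is closed by a direct edge.
Euclidean: yes — any two successors of a common world are R-related.
Only serial fails.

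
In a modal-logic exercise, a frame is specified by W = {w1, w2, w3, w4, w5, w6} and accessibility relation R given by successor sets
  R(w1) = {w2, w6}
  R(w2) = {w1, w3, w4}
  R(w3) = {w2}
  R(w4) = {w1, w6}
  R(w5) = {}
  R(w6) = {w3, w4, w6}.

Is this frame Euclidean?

Euclidean: no — w1 R w2 and w1 R w6, but not w2 R w6.

No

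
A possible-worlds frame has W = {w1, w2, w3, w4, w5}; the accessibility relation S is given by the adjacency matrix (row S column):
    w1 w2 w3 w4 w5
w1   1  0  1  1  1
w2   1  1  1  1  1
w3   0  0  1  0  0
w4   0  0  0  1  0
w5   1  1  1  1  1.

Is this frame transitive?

Transitive: no — w1 S w5 and w5 S w2, but not w1 S w2.

No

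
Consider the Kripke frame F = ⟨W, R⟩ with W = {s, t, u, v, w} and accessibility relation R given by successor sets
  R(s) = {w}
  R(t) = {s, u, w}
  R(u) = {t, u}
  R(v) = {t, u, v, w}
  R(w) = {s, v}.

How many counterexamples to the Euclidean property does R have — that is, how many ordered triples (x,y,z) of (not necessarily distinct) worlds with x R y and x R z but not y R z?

18

Enumerating: (s,w,w), (t,s,s), (t,s,u), (t,u,s), (t,u,w), (t,w,u), (t,w,w), (u,t,t), (v,t,t), (v,t,v), (v,u,v), (v,u,w), (v,w,t), (v,w,u), (v,w,w), (w,s,s), (w,s,v), (w,v,s).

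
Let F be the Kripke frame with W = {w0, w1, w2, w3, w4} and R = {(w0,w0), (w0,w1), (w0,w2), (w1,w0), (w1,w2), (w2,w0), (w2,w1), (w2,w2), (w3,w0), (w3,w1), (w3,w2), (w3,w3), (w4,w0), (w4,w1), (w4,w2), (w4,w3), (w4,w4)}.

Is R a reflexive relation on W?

No

Reflexive: no — w1 is not related to itself.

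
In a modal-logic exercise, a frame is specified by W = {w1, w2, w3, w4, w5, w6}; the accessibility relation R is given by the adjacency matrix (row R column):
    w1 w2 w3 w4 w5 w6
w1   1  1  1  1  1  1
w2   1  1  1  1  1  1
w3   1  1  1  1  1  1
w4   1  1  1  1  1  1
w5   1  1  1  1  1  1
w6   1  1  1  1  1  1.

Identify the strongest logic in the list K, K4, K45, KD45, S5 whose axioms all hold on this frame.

Transitive (axiom 4): yes — every two-step R-path is closed by a direct edge.
Euclidean (axiom 5): yes — any two successors of a common world are R-related.
Serial (axiom D): yes — every world has a successor (e.g. w1 R w1).
Reflexive (axiom T): yes — every world is R-related to itself.
So F validates K, K4, K45, KD45, S5. The strongest is S5.

S5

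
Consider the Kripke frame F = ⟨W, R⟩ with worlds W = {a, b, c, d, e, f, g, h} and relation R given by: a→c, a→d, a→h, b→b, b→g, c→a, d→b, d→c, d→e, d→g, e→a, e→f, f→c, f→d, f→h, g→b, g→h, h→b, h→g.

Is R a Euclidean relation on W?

Euclidean: no — a R c and a R d, but not c R d.

No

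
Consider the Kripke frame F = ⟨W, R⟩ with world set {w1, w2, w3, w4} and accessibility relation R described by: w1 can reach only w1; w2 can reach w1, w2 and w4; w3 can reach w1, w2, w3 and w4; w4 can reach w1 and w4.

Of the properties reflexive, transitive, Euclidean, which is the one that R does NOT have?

Euclidean

Reflexive: yes — every world is R-related to itself.
Transitive: yes — every two-step R-path is closed by a direct edge.
Euclidean: no — w2 R w1 and w2 R w4, but not w1 R w4.
Only Euclidean fails.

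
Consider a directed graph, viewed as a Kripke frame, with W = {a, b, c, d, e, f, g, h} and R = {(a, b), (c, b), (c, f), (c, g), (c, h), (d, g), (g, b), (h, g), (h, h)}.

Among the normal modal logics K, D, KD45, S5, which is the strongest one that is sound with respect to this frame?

K

Serial (axiom D): no — b has no R-successor.
Euclidean (axiom 5): no — c R b and c R f, but not b R f.
Transitive (axiom 4): no — d R g and g R b, but not d R b.
Reflexive (axiom T): no — a is not related to itself.
So F validates K; D would additionally require R to be serial. The strongest is K.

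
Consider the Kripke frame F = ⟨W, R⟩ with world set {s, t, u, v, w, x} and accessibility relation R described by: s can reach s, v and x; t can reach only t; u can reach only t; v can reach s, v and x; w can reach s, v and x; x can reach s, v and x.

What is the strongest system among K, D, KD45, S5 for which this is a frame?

KD45

Serial (axiom D): yes — every world has a successor (e.g. s R s).
Euclidean (axiom 5): yes — any two successors of a common world are R-related.
Transitive (axiom 4): yes — every two-step R-path is closed by a direct edge.
Reflexive (axiom T): no — u is not related to itself.
So F validates K, D, KD45; S5 would additionally require R to be reflexive. The strongest is KD45.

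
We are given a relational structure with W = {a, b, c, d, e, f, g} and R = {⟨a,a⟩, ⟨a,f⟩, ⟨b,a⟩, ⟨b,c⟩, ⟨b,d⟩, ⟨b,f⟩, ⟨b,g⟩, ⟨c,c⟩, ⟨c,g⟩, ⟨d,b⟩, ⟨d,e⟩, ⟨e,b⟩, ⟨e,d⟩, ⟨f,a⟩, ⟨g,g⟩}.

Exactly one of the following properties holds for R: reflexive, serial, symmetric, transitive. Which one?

serial

Reflexive: no — b is not related to itself.
Serial: yes — every world has a successor (e.g. a R a).
Symmetric: no — b R a but not a R b.
Transitive: no — b R d and d R e, but not b R e.
Only serial holds.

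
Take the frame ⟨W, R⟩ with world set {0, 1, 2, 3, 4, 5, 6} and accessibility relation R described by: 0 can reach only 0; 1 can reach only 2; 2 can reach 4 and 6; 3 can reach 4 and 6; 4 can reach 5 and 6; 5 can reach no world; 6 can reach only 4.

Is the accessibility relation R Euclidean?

No

Euclidean: no — 4 R 5 and 4 R 6, but not 5 R 6.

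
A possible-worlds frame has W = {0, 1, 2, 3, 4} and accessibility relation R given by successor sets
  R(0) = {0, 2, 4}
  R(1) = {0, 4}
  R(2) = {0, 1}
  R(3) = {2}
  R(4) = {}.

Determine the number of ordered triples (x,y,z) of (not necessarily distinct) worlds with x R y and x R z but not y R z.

Enumerating: (0,2,2), (0,2,4), (0,4,0), (0,4,2), (0,4,4), (1,4,0), (1,4,4), (2,0,1), (2,1,1), (3,2,2).

10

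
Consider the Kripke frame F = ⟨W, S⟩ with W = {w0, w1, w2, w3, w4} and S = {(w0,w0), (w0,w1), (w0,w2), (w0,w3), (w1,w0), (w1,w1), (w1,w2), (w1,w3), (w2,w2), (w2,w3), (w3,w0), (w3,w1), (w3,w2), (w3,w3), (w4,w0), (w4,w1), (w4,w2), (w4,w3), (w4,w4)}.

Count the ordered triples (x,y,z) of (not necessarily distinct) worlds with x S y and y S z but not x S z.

2

Enumerating: (w2,w3,w0), (w2,w3,w1).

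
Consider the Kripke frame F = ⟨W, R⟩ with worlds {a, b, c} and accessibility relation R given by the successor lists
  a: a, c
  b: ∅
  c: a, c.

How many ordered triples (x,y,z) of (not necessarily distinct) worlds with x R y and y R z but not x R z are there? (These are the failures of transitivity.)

R is transitive; there are no such tuples.

0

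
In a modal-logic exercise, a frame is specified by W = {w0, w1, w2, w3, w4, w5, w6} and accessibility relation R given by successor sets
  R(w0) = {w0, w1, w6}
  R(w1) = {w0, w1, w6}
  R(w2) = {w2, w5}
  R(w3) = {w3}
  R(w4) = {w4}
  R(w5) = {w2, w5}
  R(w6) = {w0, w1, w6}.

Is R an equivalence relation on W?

Yes

Reflexive: yes — every world is R-related to itself.
Symmetric: yes — every pair in R has its reverse in R.
Transitive: yes — every two-step R-path is closed by a direct edge.
So R is an equivalence relation.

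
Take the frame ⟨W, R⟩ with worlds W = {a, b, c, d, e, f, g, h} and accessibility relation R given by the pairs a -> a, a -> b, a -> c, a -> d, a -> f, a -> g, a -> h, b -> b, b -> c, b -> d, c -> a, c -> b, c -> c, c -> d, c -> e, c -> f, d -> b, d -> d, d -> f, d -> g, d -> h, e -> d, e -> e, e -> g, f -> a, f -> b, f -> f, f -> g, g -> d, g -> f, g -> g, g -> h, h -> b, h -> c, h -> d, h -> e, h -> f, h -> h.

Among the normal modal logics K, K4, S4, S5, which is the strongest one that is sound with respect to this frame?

Transitive (axiom 4): no — a R c and c R e, but not a R e.
Reflexive (axiom T): yes — every world is R-related to itself.
Euclidean (axiom 5): no — a R b and a R f, but not b R f.
So F validates K; K4 would additionally require R to be transitive. The strongest is K.

K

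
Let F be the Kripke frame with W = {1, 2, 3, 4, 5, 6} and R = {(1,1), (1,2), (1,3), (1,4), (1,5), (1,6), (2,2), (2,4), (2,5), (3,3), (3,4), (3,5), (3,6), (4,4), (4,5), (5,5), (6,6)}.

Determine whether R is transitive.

Transitive: yes — every two-step R-path is closed by a direct edge.

Yes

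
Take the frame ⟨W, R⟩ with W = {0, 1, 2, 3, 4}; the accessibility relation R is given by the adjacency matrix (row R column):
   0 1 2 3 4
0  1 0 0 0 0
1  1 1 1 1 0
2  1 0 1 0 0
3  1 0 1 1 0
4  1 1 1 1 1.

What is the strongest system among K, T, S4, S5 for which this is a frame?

Reflexive (axiom T): yes — every world is R-related to itself.
Transitive (axiom 4): yes — every two-step R-path is closed by a direct edge.
Euclidean (axiom 5): no — 1 R 0 and 1 R 2, but not 0 R 2.
So F validates K, T, S4; S5 would additionally require R to be Euclidean. The strongest is S4.

S4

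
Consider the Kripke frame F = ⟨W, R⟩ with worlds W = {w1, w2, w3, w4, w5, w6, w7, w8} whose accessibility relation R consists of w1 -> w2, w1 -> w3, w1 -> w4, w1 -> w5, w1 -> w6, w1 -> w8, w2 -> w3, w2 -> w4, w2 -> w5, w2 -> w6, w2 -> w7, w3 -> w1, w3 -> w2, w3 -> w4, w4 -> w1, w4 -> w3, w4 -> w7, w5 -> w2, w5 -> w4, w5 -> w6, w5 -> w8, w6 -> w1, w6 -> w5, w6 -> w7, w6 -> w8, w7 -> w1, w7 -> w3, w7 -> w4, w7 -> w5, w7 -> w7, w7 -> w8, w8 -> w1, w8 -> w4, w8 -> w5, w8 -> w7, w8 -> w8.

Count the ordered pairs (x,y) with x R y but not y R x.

Enumerating: (w1,w2), (w1,w5), (w2,w4), (w2,w6), (w2,w7), (w5,w4), (w6,w7), (w6,w8), (w7,w1), (w7,w3), (w7,w5), (w8,w4).

12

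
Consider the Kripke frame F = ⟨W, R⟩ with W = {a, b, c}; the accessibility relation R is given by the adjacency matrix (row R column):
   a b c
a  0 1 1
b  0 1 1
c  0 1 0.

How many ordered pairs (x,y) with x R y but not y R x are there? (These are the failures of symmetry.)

2

Enumerating: (a,b), (a,c).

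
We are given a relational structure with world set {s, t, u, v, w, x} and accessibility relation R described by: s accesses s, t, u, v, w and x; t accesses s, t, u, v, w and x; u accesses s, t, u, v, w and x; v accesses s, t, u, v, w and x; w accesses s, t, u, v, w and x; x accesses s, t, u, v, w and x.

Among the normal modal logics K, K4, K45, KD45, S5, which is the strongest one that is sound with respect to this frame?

S5

Transitive (axiom 4): yes — every two-step R-path is closed by a direct edge.
Euclidean (axiom 5): yes — any two successors of a common world are R-related.
Serial (axiom D): yes — every world has a successor (e.g. s R s).
Reflexive (axiom T): yes — every world is R-related to itself.
So F validates K, K4, K45, KD45, S5. The strongest is S5.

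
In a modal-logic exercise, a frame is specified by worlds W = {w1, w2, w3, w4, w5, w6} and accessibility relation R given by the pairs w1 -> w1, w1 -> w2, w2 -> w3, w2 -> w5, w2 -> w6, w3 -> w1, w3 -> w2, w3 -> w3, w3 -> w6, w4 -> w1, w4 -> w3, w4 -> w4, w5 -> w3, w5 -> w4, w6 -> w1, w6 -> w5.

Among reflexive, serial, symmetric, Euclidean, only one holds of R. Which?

Reflexive: no — w2 is not related to itself.
Serial: yes — every world has a successor (e.g. w1 R w1).
Symmetric: no — w1 R w2 but not w2 R w1.
Euclidean: no — w2 R w3 and w2 R w5, but not w3 R w5.
Only serial holds.

serial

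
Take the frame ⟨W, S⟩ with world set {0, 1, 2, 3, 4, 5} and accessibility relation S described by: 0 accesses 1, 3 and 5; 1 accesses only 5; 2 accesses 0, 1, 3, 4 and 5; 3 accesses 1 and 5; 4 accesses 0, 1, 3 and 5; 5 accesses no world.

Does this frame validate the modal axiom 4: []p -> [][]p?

Axiom 4 corresponds to the accessibility relation being transitive.
Transitive: yes — every two-step S-path is closed by a direct edge.

Yes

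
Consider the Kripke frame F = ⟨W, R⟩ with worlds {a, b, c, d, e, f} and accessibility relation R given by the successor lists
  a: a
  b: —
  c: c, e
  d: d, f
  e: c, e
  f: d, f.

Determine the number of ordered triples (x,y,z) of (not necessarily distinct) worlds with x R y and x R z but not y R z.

R is Euclidean; there are no such tuples.

0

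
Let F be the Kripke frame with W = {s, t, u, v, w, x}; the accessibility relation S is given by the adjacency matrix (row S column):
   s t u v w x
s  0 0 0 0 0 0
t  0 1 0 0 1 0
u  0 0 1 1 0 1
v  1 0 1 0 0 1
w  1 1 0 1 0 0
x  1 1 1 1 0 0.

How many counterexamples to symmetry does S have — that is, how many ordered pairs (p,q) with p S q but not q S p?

Enumerating: (v,s), (w,s), (w,v), (x,s), (x,t).

5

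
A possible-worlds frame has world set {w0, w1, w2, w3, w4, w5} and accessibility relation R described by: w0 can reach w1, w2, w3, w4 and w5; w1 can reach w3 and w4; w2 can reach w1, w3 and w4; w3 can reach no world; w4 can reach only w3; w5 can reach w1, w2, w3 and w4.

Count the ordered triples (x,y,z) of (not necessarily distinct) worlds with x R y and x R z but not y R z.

35

Enumerating: (w0,w1,w1), (w0,w1,w2), (w0,w1,w5), (w0,w2,w2), (w0,w2,w5), (w0,w3,w1), (w0,w3,w2), (w0,w3,w3), (w0,w3,w4), (w0,w3,w5), (w0,w4,w1), (w0,w4,w2), … and 23 more.
Total: 35.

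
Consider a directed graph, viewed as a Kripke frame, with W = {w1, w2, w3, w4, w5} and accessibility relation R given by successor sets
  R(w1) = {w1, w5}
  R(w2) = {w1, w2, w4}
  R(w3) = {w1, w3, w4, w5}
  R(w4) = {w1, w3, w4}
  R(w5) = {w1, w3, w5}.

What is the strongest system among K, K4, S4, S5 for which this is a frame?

Transitive (axiom 4): no — w1 R w5 and w5 R w3, but not w1 R w3.
Reflexive (axiom T): yes — every world is R-related to itself.
Euclidean (axiom 5): no — w2 R w1 and w2 R w4, but not w1 R w4.
So F validates K; K4 would additionally require R to be transitive. The strongest is K.

K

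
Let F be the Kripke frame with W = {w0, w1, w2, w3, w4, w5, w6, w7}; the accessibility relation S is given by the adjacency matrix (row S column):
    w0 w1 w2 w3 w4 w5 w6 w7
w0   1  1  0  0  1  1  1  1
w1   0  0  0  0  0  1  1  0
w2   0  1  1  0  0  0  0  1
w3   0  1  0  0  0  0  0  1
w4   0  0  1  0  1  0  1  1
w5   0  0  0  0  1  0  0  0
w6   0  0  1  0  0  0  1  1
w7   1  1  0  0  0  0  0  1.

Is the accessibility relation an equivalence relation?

Reflexive: no — w1 is not related to itself.
Symmetric: no — w0 S w1 but not w1 S w0.
Transitive: no — w0 S w4 and w4 S w2, but not w0 S w2.
So S is not an equivalence relation.

No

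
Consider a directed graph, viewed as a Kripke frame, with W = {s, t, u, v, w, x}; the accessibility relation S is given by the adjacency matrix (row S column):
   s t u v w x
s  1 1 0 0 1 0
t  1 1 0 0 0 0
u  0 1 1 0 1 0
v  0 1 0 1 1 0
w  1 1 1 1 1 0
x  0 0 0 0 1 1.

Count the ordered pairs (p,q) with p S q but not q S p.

Enumerating: (u,t), (v,t), (w,t), (x,w).

4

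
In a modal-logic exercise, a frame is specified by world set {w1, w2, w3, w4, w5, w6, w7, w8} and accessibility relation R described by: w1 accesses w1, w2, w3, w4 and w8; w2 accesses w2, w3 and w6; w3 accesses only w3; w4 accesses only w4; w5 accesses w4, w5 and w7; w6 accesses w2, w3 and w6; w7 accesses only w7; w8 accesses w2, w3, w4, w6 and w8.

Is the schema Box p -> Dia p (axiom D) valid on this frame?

Yes

By correspondence theory, D is valid on a frame iff R is serial.
Serial: yes — every world has a successor (e.g. w1 R w1).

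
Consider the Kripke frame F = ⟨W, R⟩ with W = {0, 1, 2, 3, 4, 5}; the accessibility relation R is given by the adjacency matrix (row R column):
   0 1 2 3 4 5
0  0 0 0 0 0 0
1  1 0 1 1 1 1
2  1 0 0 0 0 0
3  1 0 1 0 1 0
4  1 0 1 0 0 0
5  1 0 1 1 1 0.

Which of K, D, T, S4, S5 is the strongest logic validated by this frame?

Serial (axiom D): no — 0 has no R-successor.
Reflexive (axiom T): no — 0 is not related to itself.
Transitive (axiom 4): yes — every two-step R-path is closed by a direct edge.
Euclidean (axiom 5): no — 1 R 0 and 1 R 2, but not 0 R 2.
So F validates K; D would additionally require R to be serial. The strongest is K.

K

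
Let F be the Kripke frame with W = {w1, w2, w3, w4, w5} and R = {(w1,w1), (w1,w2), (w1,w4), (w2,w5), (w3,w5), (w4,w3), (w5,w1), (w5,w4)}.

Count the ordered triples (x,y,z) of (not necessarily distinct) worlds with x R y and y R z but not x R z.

9

Enumerating: (w1,w2,w5), (w1,w4,w3), (w2,w5,w1), (w2,w5,w4), (w3,w5,w1), (w3,w5,w4), (w4,w3,w5), (w5,w1,w2), (w5,w4,w3).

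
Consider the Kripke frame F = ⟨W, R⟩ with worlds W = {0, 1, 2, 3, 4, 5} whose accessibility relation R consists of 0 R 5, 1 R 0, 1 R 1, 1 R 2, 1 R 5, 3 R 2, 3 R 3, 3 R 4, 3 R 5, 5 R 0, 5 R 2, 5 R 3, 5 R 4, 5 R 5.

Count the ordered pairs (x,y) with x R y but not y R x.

Enumerating: (1,0), (1,2), (1,5), (3,2), (3,4), (5,2), (5,4).

7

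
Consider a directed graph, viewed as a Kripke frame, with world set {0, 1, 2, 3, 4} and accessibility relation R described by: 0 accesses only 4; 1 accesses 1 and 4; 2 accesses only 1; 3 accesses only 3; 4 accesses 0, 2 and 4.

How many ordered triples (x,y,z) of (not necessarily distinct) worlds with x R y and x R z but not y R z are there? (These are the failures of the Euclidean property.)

Enumerating: (1,4,1), (4,0,0), (4,0,2), (4,2,0), (4,2,2), (4,2,4).

6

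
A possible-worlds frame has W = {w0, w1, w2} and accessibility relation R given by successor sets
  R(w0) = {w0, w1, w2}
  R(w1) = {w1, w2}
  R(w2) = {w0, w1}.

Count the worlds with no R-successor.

0

R is serial; there are no such worlds.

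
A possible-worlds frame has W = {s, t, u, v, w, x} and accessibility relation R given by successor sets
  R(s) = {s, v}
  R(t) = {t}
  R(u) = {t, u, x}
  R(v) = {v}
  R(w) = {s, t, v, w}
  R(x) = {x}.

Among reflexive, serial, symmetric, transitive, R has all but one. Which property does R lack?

symmetric

Reflexive: yes — every world is R-related to itself.
Serial: yes — every world has a successor (e.g. s R s).
Symmetric: no — s R v but not v R s.
Transitive: yes — every two-step R-path is closed by a direct edge.
Only symmetric fails.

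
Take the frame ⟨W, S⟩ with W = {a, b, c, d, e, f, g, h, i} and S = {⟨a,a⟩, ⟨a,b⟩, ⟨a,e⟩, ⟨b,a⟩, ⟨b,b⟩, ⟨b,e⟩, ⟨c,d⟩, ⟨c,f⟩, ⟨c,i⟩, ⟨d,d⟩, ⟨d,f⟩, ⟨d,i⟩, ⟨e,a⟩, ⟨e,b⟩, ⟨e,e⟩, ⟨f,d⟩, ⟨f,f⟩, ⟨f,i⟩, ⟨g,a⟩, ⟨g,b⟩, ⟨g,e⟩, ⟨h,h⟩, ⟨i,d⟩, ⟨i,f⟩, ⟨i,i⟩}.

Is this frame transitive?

Yes

Transitive: yes — every two-step S-path is closed by a direct edge.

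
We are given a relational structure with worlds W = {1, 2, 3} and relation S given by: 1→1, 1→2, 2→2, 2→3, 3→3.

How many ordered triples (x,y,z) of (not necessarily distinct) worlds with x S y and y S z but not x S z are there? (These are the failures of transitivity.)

1

Enumerating: (1,2,3).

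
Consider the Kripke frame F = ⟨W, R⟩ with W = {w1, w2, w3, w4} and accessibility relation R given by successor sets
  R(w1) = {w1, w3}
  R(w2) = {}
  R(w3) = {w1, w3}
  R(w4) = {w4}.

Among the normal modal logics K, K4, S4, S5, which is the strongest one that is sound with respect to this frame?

K4

Transitive (axiom 4): yes — every two-step R-path is closed by a direct edge.
Reflexive (axiom T): no — w2 is not related to itself.
Euclidean (axiom 5): yes — any two successors of a common world are R-related.
So F validates K, K4; S4 would additionally require R to be reflexive. The strongest is K4.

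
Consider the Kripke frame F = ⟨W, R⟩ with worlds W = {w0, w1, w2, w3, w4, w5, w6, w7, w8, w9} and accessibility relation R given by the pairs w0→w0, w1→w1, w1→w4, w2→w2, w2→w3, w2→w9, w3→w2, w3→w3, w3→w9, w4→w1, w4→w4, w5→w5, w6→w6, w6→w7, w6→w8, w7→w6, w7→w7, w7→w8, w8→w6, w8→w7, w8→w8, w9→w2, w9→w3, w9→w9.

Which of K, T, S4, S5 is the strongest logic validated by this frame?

S5

Reflexive (axiom T): yes — every world is R-related to itself.
Transitive (axiom 4): yes — every two-step R-path is closed by a direct edge.
Euclidean (axiom 5): yes — any two successors of a common world are R-related.
So F validates K, T, S4, S5. The strongest is S5.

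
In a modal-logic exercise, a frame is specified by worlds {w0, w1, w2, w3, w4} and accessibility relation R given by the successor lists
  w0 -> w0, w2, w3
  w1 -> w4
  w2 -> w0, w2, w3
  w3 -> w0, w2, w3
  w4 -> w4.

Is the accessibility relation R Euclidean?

Euclidean: yes — any two successors of a common world are R-related.

Yes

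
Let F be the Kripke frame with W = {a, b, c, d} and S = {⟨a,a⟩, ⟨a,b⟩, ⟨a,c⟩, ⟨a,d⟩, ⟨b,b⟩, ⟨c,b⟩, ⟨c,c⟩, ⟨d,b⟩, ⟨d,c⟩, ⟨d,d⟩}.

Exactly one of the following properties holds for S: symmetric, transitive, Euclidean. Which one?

Symmetric: no — a S b but not b S a.
Transitive: yes — every two-step S-path is closed by a direct edge.
Euclidean: no — a S b and a S c, but not b S c.
Only transitive holds.

transitive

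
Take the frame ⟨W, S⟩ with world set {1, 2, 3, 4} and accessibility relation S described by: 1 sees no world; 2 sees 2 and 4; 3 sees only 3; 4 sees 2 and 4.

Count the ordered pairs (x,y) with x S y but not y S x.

0

S is symmetric; there are no such tuples.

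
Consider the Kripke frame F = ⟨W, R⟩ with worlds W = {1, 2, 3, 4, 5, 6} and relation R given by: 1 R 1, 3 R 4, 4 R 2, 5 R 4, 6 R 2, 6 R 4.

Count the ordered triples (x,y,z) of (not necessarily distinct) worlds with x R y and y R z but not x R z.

2

Enumerating: (3,4,2), (5,4,2).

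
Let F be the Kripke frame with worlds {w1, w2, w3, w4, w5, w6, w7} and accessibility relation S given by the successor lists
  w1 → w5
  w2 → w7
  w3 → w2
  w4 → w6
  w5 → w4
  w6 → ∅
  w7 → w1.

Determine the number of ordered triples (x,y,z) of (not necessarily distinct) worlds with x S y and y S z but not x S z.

Enumerating: (w1,w5,w4), (w2,w7,w1), (w3,w2,w7), (w5,w4,w6), (w7,w1,w5).

5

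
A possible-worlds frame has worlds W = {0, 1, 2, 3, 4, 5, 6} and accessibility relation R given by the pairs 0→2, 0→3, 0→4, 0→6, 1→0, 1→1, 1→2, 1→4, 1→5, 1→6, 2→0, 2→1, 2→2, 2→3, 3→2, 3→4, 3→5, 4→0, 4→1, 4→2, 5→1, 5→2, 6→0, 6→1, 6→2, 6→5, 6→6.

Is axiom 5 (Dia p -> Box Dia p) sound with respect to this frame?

No

By correspondence theory, 5 is valid on a frame iff R is Euclidean.
Euclidean: no — 0 R 2 and 0 R 4, but not 2 R 4.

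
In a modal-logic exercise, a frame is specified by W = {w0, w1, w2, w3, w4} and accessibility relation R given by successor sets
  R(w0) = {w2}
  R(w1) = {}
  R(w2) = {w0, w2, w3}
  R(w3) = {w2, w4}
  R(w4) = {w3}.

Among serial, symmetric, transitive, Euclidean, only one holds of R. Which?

Serial: no — w1 has no R-successor.
Symmetric: yes — every pair in R has its reverse in R.
Transitive: no — w0 R w2 and w2 R w3, but not w0 R w3.
Euclidean: no — w2 R w0 and w2 R w3, but not w0 R w3.
Only symmetric holds.

symmetric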